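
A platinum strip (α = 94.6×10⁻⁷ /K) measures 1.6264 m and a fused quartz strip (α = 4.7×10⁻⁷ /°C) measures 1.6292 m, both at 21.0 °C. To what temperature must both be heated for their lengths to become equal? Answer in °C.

Equal length when α₁L₁ΔT − α₂L₂ΔT = L₂ − L₁ = 2.80×10⁻³ m
α₁L₁ = 1.5385744×10⁻⁵, α₂L₂ = 7.65724×10⁻⁷ → Δ(αL) = 1.462002×10⁻⁵ m/K
ΔT = 2.80×10⁻³ / 1.462002×10⁻⁵ = 191.518 K, so T = 21.0 + 191.518 = 212.518 °C

T = 212.5 °C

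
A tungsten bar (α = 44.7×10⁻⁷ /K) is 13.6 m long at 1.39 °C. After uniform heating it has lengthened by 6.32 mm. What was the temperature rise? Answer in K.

ΔL = αL₀ΔT ⇒ ΔT = ΔL / (αL₀)
ΔT = 6.32×10⁻³ m / (44.7×10⁻⁷ × 13.6 m) = 103.96 K

ΔT = 104 K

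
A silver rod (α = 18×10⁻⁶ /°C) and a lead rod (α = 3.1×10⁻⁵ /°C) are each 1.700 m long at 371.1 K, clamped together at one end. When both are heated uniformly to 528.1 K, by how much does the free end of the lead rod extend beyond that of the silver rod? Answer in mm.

ΔT = 157.0 K
silver: ΔL = 18×10⁻⁶ × 1.700 m × 157.0 = 4.8042×10⁻³ m = 4.8042 mm
lead: ΔL = 3.1×10⁻⁵ × 1.700 m × 157.0 = 8.2739×10⁻³ m = 8.2739 mm
difference = 8.2739 − 4.8042 = 3.4697 mm

3.47 mm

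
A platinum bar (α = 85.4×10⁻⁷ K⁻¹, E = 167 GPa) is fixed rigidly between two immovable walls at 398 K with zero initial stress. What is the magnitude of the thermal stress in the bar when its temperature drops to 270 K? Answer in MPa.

Fully constrained: the free strain ε = αΔT is blocked, so σ = Eε = EαΔT.
|ΔT| = 128 K
σ = 167×10⁹ × 85.4×10⁻⁷ × 128 = 1.83×10⁸ Pa

σ = 183 MPa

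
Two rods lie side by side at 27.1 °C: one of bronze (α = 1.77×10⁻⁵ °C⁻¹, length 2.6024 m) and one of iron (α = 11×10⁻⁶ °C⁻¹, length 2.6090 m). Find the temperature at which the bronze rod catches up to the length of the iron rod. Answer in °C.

T = 407.2 °C

Equal length when α₁L₁ΔT − α₂L₂ΔT = L₂ − L₁ = 6.60×10⁻³ m
α₁L₁ = 4.606248×10⁻⁵, α₂L₂ = 2.8699×10⁻⁵ → Δ(αL) = 1.736348×10⁻⁵ m/K
ΔT = 6.60×10⁻³ / 1.736348×10⁻⁵ = 380.108 K, so T = 27.1 + 380.108 = 407.208 °C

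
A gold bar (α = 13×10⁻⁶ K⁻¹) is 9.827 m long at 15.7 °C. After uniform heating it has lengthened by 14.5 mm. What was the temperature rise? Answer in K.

ΔT = 114 K

ΔL = αL₀ΔT ⇒ ΔT = ΔL / (αL₀)
ΔT = 14.5×10⁻³ m / (13×10⁻⁶ × 9.827 m) = 113.50 K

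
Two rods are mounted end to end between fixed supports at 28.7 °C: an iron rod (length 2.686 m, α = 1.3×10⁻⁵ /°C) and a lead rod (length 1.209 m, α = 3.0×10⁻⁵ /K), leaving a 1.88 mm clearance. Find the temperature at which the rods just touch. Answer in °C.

T = 55.1 °C

α₁L₁ = 3.4918×10⁻⁵ m/K, α₂L₂ = 3.627×10⁻⁵ m/K → total 7.1188×10⁻⁵ m/K
ΔT = g/(α₁L₁+α₂L₂) = 1.88×10⁻³ / 7.1188×10⁻⁵ = 26.409 K
T = 28.7 + 26.409 = 55.109 °C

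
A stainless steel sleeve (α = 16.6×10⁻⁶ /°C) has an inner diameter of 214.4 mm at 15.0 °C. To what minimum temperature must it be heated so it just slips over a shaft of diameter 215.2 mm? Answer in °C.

T = 240 °C

Required Δd = 215.2 − 214.4 = 0.8 mm
Δd = αd₀ΔT ⇒ ΔT = Δd/(αd₀) = 0.8 / (16.6×10⁻⁶ × 214.4) = 224.78 K
T_min = 15.0 + 224.78 = 239.78 °C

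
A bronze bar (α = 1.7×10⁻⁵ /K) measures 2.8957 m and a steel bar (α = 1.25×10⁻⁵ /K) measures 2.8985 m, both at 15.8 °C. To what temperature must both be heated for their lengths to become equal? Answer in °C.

Equal length when α₁L₁ΔT − α₂L₂ΔT = L₂ − L₁ = 2.80×10⁻³ m
α₁L₁ = 4.92269×10⁻⁵, α₂L₂ = 3.623125×10⁻⁵ → Δ(αL) = 1.299565×10⁻⁵ m/K
ΔT = 2.80×10⁻³ / 1.299565×10⁻⁵ = 215.457 K, so T = 15.8 + 215.457 = 231.257 °C

T = 231.3 °C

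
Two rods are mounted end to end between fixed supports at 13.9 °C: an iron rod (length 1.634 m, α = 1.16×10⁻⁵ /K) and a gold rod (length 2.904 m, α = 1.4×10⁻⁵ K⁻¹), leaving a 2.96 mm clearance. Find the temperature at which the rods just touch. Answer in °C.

T = 63.6 °C

α₁L₁ = 1.89544×10⁻⁵ m/K, α₂L₂ = 4.0656×10⁻⁵ m/K → total 5.96104×10⁻⁵ m/K
ΔT = g/(α₁L₁+α₂L₂) = 2.96×10⁻³ / 5.96104×10⁻⁵ = 49.656 K
T = 13.9 + 49.656 = 63.556 °C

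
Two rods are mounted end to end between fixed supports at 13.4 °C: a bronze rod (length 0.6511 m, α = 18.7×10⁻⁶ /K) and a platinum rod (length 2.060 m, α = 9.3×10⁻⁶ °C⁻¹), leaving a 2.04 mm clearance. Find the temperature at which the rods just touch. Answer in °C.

T = 78.5 °C

α₁L₁ = 1.217557×10⁻⁵ m/K, α₂L₂ = 1.9158×10⁻⁵ m/K → total 3.133357×10⁻⁵ m/K
ΔT = g/(α₁L₁+α₂L₂) = 2.04×10⁻³ / 3.133357×10⁻⁵ = 65.106 K
T = 13.4 + 65.106 = 78.506 °C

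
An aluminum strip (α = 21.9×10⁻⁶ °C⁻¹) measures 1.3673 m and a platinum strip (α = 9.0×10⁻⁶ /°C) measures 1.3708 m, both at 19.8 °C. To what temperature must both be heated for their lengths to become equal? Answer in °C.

Equal length when α₁L₁ΔT − α₂L₂ΔT = L₂ − L₁ = 3.50×10⁻³ m
α₁L₁ = 2.994387×10⁻⁵, α₂L₂ = 1.23372×10⁻⁵ → Δ(αL) = 1.760667×10⁻⁵ m/K
ΔT = 3.50×10⁻³ / 1.760667×10⁻⁵ = 198.788 K, so T = 19.8 + 198.788 = 218.588 °C

T = 218.6 °C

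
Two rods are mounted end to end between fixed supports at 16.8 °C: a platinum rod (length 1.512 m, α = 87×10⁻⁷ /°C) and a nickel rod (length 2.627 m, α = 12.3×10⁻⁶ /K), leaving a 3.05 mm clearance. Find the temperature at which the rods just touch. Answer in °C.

T = 83.9 °C

α₁L₁ = 1.31544×10⁻⁵ m/K, α₂L₂ = 3.23121×10⁻⁵ m/K → total 4.54665×10⁻⁵ m/K
ΔT = g/(α₁L₁+α₂L₂) = 3.05×10⁻³ / 4.54665×10⁻⁵ = 67.082 K
T = 16.8 + 67.082 = 83.882 °C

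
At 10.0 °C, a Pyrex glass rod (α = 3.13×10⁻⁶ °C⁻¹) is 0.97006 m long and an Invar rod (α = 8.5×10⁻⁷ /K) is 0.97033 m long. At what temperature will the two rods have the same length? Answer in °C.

T = 132.1 °C

Equal length when α₁L₁ΔT − α₂L₂ΔT = L₂ − L₁ = 2.70×10⁻⁴ m
α₁L₁ = 3.0362878×10⁻⁶, α₂L₂ = 8.247805×10⁻⁷ → Δ(αL) = 2.2115073×10⁻⁶ m/K
ΔT = 2.70×10⁻⁴ / 2.2115073×10⁻⁶ = 122.089 K, so T = 10.0 + 122.089 = 132.089 °C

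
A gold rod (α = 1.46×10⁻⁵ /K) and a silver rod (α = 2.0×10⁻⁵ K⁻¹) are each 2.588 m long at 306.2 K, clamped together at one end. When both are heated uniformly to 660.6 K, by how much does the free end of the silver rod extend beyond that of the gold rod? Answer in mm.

ΔT = 354.4 K
gold: ΔL = 1.46×10⁻⁵ × 2.588 m × 354.4 = 1.3391×10⁻² m = 13.391 mm
silver: ΔL = 2.0×10⁻⁵ × 2.588 m × 354.4 = 1.8344×10⁻² m = 18.344 mm
difference = 18.344 − 13.391 = 4.953 mm

4.95 mm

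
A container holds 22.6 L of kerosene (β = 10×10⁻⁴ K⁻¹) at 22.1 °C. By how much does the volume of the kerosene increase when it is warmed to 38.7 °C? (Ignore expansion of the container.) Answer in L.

ΔV = 0.375 L

|ΔT| = |38.7 − 22.1| = 16.6 K
ΔV = βV₀ΔT = (10×10⁻⁴)(22.6)(16.6) = 0.375 L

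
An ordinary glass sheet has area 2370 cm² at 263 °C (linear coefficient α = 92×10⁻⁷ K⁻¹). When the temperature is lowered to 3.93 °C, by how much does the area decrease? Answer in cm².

ΔA = 11.3 cm²

Area coefficient ≈ 2α; |ΔT| = 259.07 K
ΔA = 2αA₀ΔT = 2(92×10⁻⁷)(2370)(259.07) = 11.3 cm²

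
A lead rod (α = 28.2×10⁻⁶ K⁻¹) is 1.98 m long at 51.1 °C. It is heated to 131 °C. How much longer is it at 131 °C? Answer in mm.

ΔL = 4.46 mm

|ΔT| = |131 − 51.1| = 79.9 K
ΔL = αL₀ΔT = (28.2×10⁻⁶)(1.98)(79.9) = 4.46×10⁻³ m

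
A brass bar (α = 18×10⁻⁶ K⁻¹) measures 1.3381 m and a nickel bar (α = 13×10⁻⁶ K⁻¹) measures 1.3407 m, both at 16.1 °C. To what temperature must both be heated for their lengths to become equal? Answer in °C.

Equal length when α₁L₁ΔT − α₂L₂ΔT = L₂ − L₁ = 2.60×10⁻³ m
α₁L₁ = 2.40858×10⁻⁵, α₂L₂ = 1.74291×10⁻⁵ → Δ(αL) = 6.6567×10⁻⁶ m/K
ΔT = 2.60×10⁻³ / 6.6567×10⁻⁶ = 390.584 K, so T = 16.1 + 390.584 = 406.684 °C

T = 406.7 °C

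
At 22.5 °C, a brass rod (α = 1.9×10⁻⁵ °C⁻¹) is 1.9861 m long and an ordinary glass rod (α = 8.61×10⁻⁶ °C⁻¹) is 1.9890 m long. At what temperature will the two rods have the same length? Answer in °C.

T = 163.2 °C

Equal length when α₁L₁ΔT − α₂L₂ΔT = L₂ − L₁ = 2.90×10⁻³ m
α₁L₁ = 3.77359×10⁻⁵, α₂L₂ = 1.712529×10⁻⁵ → Δ(αL) = 2.061061×10⁻⁵ m/K
ΔT = 2.90×10⁻³ / 2.061061×10⁻⁵ = 140.704 K, so T = 22.5 + 140.704 = 163.204 °C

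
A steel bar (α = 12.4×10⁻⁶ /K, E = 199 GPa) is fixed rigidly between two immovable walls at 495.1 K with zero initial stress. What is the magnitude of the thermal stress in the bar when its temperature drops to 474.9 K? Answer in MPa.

Fully constrained: the free strain ε = αΔT is blocked, so σ = Eε = EαΔT.
|ΔT| = 20.2 K
σ = 199×10⁹ × 12.4×10⁻⁶ × 20.2 = 4.98×10⁷ Pa

σ = 49.8 MPa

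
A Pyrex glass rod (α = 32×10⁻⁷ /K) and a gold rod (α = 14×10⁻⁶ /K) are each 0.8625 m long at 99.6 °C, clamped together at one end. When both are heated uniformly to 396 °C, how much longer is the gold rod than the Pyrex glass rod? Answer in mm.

2.76 mm

ΔT = 296.4 K
Pyrex glass: ΔL = 32×10⁻⁷ × 0.8625 m × 296.4 = 8.1806×10⁻⁴ m = 0.81806 mm
gold: ΔL = 14×10⁻⁶ × 0.8625 m × 296.4 = 3.5790×10⁻³ m = 3.5790 mm
difference = 3.5790 − 0.81806 = 2.76094 mm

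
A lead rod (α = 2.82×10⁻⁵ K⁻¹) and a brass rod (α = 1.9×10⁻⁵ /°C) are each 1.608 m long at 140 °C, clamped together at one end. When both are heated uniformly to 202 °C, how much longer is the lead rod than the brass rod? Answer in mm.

0.917 mm

ΔT = 62 K
lead: ΔL = 2.82×10⁻⁵ × 1.608 m × 62 = 2.8114×10⁻³ m = 2.8114 mm
brass: ΔL = 1.9×10⁻⁵ × 1.608 m × 62 = 1.8942×10⁻³ m = 1.8942 mm
difference = 2.8114 − 1.8942 = 0.9172 mm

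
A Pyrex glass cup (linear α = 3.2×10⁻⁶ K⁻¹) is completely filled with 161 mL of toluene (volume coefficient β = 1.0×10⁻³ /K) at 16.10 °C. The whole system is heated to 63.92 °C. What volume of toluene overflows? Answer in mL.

The cup also expands: β_container ≈ 3α = 9.6×10⁻⁶ /K
Net overflow = V₀(β_liq − 3α_cont)ΔT
β − 3α = 1.00×10⁻³ − 9.6×10⁻⁶ = 9.904×10⁻⁴ /K; ΔT = 47.82 K
ΔV = 161 × 9.904×10⁻⁴ × 47.82 = 7.63 mL

7.63 mL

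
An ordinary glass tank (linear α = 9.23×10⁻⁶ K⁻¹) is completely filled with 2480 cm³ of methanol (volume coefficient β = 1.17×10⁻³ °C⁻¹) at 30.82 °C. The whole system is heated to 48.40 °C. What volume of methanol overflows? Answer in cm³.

49.8 cm³

The tank also expands: β_container ≈ 3α = 2.769×10⁻⁵ /K
Net overflow = V₀(β_liq − 3α_cont)ΔT
β − 3α = 1.17×10⁻³ − 2.769×10⁻⁵ = 1.14231×10⁻³ /K; ΔT = 17.58 K
ΔV = 2480 × 1.14231×10⁻³ × 17.58 = 49.8 cm³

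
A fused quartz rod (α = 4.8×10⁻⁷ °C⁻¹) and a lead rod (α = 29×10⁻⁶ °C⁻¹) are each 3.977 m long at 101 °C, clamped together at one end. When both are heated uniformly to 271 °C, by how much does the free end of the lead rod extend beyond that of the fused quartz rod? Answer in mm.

19.3 mm

ΔT = 170 K
fused quartz: ΔL = 4.8×10⁻⁷ × 3.977 m × 170 = 3.2452×10⁻⁴ m = 0.32452 mm
lead: ΔL = 29×10⁻⁶ × 3.977 m × 170 = 1.9607×10⁻² m = 19.607 mm
difference = 19.607 − 0.32452 = 19.28248 mm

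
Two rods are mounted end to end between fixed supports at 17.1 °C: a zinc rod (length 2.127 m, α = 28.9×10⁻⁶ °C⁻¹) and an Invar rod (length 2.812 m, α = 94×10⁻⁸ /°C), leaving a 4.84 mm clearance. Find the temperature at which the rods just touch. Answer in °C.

Gap closes when ΔL₁ + ΔL₂ = 4.84 mm = 4.84×10⁻³ m
(α₁L₁ + α₂L₂)ΔT = g
α₁L₁ + α₂L₂ = 28.9×10⁻⁶×2.127 + 94×10⁻⁸×2.812 = 6.411358×10⁻⁵ m/K
ΔT = 4.84×10⁻³ / 6.411358×10⁻⁵ = 75.491 K
T = 17.1 + 75.491 = 92.591 °C

T = 92.6 °C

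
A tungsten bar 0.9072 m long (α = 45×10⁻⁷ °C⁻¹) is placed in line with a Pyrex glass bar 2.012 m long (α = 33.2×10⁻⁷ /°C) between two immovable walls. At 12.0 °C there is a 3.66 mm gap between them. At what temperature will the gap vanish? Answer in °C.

Gap closes when ΔL₁ + ΔL₂ = 3.66 mm = 3.66×10⁻³ m
(α₁L₁ + α₂L₂)ΔT = g
α₁L₁ + α₂L₂ = 45×10⁻⁷×0.9072 + 33.2×10⁻⁷×2.012 = 1.076224×10⁻⁵ m/K
ΔT = 3.66×10⁻³ / 1.076224×10⁻⁵ = 340.08 K
T = 12.0 + 340.08 = 352.08 °C

T = 352 °C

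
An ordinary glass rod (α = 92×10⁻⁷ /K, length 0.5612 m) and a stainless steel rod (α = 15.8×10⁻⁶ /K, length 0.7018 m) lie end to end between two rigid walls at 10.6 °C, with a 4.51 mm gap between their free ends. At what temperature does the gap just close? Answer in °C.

T = 288 °C

α₁L₁ = 5.16304×10⁻⁶ m/K, α₂L₂ = 1.108844×10⁻⁵ m/K → total 1.625148×10⁻⁵ m/K
ΔT = g/(α₁L₁+α₂L₂) = 4.51×10⁻³ / 1.625148×10⁻⁵ = 277.51 K
T = 10.6 + 277.51 = 288.11 °C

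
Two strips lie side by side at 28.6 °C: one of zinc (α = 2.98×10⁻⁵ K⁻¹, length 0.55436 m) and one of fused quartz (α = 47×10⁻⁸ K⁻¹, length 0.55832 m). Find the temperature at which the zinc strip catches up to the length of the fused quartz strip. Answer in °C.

L₁(1 + α₁ΔT) = L₂(1 + α₂ΔT) ⇒ ΔT = (L₂ − L₁)/(α₁L₁ − α₂L₂)
L₂ − L₁ = 0.55832 − 0.55436 = 3.96×10⁻³ m
α₁L₁ − α₂L₂ = 2.98×10⁻⁵×0.55436 − 47×10⁻⁸×0.55832 = 1.62575176×10⁻⁵ m/K
ΔT = 3.96×10⁻³ / 1.62575176×10⁻⁵ = 243.580 K
T = 28.6 + 243.580 = 272.180 °C

T = 272.2 °C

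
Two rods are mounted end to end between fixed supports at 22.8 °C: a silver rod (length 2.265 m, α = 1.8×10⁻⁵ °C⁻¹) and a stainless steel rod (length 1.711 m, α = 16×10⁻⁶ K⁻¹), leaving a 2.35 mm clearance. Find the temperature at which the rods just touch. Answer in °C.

T = 57.3 °C

α₁L₁ = 4.077×10⁻⁵ m/K, α₂L₂ = 2.7376×10⁻⁵ m/K → total 6.8146×10⁻⁵ m/K
ΔT = g/(α₁L₁+α₂L₂) = 2.35×10⁻³ / 6.8146×10⁻⁵ = 34.485 K
T = 22.8 + 34.485 = 57.285 °C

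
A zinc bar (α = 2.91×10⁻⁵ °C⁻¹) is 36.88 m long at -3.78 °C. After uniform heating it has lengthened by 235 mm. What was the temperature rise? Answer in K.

ΔT = 219 K

ΔL = αL₀ΔT ⇒ ΔT = ΔL / (αL₀)
ΔT = 235×10⁻³ m / (2.91×10⁻⁵ × 36.88 m) = 218.97 K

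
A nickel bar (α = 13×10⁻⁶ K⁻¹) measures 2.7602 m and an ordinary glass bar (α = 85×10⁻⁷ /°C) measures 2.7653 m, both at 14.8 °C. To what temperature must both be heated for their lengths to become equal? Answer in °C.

Equal length when α₁L₁ΔT − α₂L₂ΔT = L₂ − L₁ = 5.10×10⁻³ m
α₁L₁ = 3.58826×10⁻⁵, α₂L₂ = 2.350505×10⁻⁵ → Δ(αL) = 1.237755×10⁻⁵ m/K
ΔT = 5.10×10⁻³ / 1.237755×10⁻⁵ = 412.036 K, so T = 14.8 + 412.036 = 426.836 °C

T = 426.8 °C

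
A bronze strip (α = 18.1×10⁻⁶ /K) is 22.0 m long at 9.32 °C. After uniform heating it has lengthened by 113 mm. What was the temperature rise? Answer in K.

ΔT = 284 K

ΔL = αL₀ΔT ⇒ ΔT = ΔL / (αL₀)
ΔT = 113×10⁻³ m / (18.1×10⁻⁶ × 22.0 m) = 283.78 K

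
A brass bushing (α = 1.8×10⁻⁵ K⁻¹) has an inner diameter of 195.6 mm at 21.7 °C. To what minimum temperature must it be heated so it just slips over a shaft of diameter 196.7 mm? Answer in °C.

T = 334 °C

Required Δd = 196.7 − 195.6 = 1.1 mm
Δd = αd₀ΔT ⇒ ΔT = Δd/(αd₀) = 1.1 / (1.8×10⁻⁵ × 195.6) = 312.43 K
T_min = 21.7 + 312.43 = 334.13 °C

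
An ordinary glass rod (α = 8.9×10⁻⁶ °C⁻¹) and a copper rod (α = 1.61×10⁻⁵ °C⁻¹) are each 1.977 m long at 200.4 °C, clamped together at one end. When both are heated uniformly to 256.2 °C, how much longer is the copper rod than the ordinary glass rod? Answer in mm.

ΔT = 55.8 K
ordinary glass: ΔL = 8.9×10⁻⁶ × 1.977 m × 55.8 = 9.8182×10⁻⁴ m = 0.98182 mm
copper: ΔL = 1.61×10⁻⁵ × 1.977 m × 55.8 = 1.7761×10⁻³ m = 1.7761 mm
difference = 1.7761 − 0.98182 = 0.79428 mm

0.794 mm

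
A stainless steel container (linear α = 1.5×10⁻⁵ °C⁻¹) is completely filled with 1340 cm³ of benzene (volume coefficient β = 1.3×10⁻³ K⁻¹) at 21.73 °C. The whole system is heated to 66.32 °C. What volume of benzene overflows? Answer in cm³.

The container also expands: β_container ≈ 3α = 4.5×10⁻⁵ /K
Net overflow = V₀(β_liq − 3α_cont)ΔT
β − 3α = 1.30×10⁻³ − 4.5×10⁻⁵ = 1.255×10⁻³ /K; ΔT = 44.59 K
ΔV = 1340 × 1.255×10⁻³ × 44.59 = 75.0 cm³

75.0 cm³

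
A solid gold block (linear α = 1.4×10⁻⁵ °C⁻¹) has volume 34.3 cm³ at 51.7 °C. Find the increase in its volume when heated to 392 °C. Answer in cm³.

Isotropic solid: β ≈ 3α = 4.2×10⁻⁵ /K; ΔT = 340.3 K
ΔV = 3αV₀ΔT = 3(1.4×10⁻⁵)(34.3)(340.3) = 0.490 cm³

ΔV = 0.490 cm³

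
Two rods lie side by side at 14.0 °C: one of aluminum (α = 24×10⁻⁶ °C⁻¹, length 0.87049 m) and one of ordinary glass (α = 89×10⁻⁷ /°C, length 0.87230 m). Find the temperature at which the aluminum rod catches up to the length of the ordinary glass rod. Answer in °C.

Equal length when α₁L₁ΔT − α₂L₂ΔT = L₂ − L₁ = 1.81×10⁻³ m
α₁L₁ = 2.089176×10⁻⁵, α₂L₂ = 7.76347×10⁻⁶ → Δ(αL) = 1.312829×10⁻⁵ m/K
ΔT = 1.81×10⁻³ / 1.312829×10⁻⁵ = 137.870 K, so T = 14.0 + 137.870 = 151.870 °C

T = 151.9 °C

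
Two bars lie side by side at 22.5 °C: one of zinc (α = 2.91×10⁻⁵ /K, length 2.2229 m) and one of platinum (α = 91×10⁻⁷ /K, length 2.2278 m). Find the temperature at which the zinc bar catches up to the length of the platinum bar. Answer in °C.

Equal length when α₁L₁ΔT − α₂L₂ΔT = L₂ − L₁ = 4.90×10⁻³ m
α₁L₁ = 6.468639×10⁻⁵, α₂L₂ = 2.027298×10⁻⁵ → Δ(αL) = 4.441341×10⁻⁵ m/K
ΔT = 4.90×10⁻³ / 4.441341×10⁻⁵ = 110.327 K, so T = 22.5 + 110.327 = 132.827 °C

T = 132.8 °C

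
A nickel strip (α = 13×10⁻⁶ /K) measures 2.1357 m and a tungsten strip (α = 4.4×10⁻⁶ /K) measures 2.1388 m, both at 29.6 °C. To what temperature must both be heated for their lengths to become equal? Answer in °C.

T = 198.5 °C

Equal length when α₁L₁ΔT − α₂L₂ΔT = L₂ − L₁ = 3.10×10⁻³ m
α₁L₁ = 2.77641×10⁻⁵, α₂L₂ = 9.41072×10⁻⁶ → Δ(αL) = 1.835338×10⁻⁵ m/K
ΔT = 3.10×10⁻³ / 1.835338×10⁻⁵ = 168.906 K, so T = 29.6 + 168.906 = 198.506 °C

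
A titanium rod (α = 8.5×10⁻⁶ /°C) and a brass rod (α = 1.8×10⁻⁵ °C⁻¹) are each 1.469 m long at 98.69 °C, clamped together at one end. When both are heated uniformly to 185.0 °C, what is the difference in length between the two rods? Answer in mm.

1.20 mm

ΔT = 86.31 K
titanium: ΔL = 8.5×10⁻⁶ × 1.469 m × 86.31 = 1.0777×10⁻³ m = 1.0777 mm
brass: ΔL = 1.8×10⁻⁵ × 1.469 m × 86.31 = 2.2822×10⁻³ m = 2.2822 mm
difference = 2.2822 − 1.0777 = 1.2045 mm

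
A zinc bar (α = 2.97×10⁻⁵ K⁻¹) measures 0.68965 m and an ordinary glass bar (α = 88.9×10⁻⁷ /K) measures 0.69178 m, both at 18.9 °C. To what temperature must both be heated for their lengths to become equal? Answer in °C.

T = 167.5 °C

L₁(1 + α₁ΔT) = L₂(1 + α₂ΔT) ⇒ ΔT = (L₂ − L₁)/(α₁L₁ − α₂L₂)
L₂ − L₁ = 0.69178 − 0.68965 = 2.13×10⁻³ m
α₁L₁ − α₂L₂ = 2.97×10⁻⁵×0.68965 − 88.9×10⁻⁷×0.69178 = 1.43326808×10⁻⁵ m/K
ΔT = 2.13×10⁻³ / 1.43326808×10⁻⁵ = 148.611 K
T = 18.9 + 148.611 = 167.511 °C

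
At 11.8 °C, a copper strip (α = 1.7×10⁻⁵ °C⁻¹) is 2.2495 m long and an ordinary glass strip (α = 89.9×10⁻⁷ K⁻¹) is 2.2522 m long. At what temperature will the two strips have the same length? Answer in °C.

T = 161.8 °C

Equal length when α₁L₁ΔT − α₂L₂ΔT = L₂ − L₁ = 2.70×10⁻³ m
α₁L₁ = 3.82415×10⁻⁵, α₂L₂ = 2.0247278×10⁻⁵ → Δ(αL) = 1.7994222×10⁻⁵ m/K
ΔT = 2.70×10⁻³ / 1.7994222×10⁻⁵ = 150.048 K, so T = 11.8 + 150.048 = 161.848 °C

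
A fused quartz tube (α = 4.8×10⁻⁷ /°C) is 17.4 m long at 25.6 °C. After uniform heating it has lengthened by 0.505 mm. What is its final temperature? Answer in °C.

T = 86.1 °C

ΔL = αL₀ΔT ⇒ ΔT = ΔL / (αL₀)
ΔT = 0.505×10⁻³ m / (4.8×10⁻⁷ × 17.4 m) = 60.465 K
T = 25.6 + 60.465 = 86.065 °C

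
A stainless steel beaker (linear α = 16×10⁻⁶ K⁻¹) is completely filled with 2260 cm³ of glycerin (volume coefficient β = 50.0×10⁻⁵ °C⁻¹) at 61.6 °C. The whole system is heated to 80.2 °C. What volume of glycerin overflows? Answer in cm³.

19.0 cm³

The beaker also expands: β_container ≈ 3α = 4.8×10⁻⁵ /K
Net overflow = V₀(β_liq − 3α_cont)ΔT
β − 3α = 5.00×10⁻⁴ − 4.8×10⁻⁵ = 4.52×10⁻⁴ /K; ΔT = 18.6 K
ΔV = 2260 × 4.52×10⁻⁴ × 18.6 = 19.0 cm³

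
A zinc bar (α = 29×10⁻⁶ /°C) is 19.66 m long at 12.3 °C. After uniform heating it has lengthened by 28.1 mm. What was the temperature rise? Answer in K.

ΔL = αL₀ΔT ⇒ ΔT = ΔL / (αL₀)
ΔT = 28.1×10⁻³ m / (29×10⁻⁶ × 19.66 m) = 49.286 K

ΔT = 49.3 K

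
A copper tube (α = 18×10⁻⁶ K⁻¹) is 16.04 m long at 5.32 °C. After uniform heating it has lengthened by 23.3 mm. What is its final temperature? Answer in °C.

ΔL = αL₀ΔT ⇒ ΔT = ΔL / (αL₀)
ΔT = 23.3×10⁻³ m / (18×10⁻⁶ × 16.04 m) = 80.701 K
T = 5.32 + 80.701 = 86.021 °C

T = 86.0 °C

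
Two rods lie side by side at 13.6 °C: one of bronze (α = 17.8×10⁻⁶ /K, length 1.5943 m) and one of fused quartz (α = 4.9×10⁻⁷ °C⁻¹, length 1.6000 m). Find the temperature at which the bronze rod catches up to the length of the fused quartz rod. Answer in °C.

Equal length when α₁L₁ΔT − α₂L₂ΔT = L₂ − L₁ = 5.70×10⁻³ m
α₁L₁ = 2.837854×10⁻⁵, α₂L₂ = 7.840×10⁻⁷ → Δ(αL) = 2.759454×10⁻⁵ m/K
ΔT = 5.70×10⁻³ / 2.759454×10⁻⁵ = 206.563 K, so T = 13.6 + 206.563 = 220.163 °C

T = 220.2 °C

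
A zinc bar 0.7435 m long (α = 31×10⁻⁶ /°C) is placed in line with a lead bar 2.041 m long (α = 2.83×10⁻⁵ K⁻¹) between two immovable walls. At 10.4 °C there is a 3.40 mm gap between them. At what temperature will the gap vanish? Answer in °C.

T = 52.5 °C

Gap closes when ΔL₁ + ΔL₂ = 3.40 mm = 3.40×10⁻³ m
(α₁L₁ + α₂L₂)ΔT = g
α₁L₁ + α₂L₂ = 31×10⁻⁶×0.7435 + 2.83×10⁻⁵×2.041 = 8.08088×10⁻⁵ m/K
ΔT = 3.40×10⁻³ / 8.08088×10⁻⁵ = 42.075 K
T = 10.4 + 42.075 = 52.475 °C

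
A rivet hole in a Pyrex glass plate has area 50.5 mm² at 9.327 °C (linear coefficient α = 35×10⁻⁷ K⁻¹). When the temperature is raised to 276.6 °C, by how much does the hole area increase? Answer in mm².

ΔA = 0.0945 mm²

Area coefficient ≈ 2α; |ΔT| = 267.273 K
ΔA = 2αA₀ΔT = 2(35×10⁻⁷)(50.5)(267.273) = 0.0945 mm²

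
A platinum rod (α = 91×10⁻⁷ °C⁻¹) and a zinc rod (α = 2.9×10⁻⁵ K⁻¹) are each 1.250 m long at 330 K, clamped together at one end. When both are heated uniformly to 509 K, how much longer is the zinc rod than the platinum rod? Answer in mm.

ΔT = 179 K
platinum: ΔL = 91×10⁻⁷ × 1.250 m × 179 = 2.0361×10⁻³ m = 2.0361 mm
zinc: ΔL = 2.9×10⁻⁵ × 1.250 m × 179 = 6.4887×10⁻³ m = 6.4887 mm
difference = 6.4887 − 2.0361 = 4.4526 mm

4.45 mm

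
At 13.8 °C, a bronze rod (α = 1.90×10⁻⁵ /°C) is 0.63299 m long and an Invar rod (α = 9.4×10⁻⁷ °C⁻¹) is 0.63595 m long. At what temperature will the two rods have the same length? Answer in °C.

L₁(1 + α₁ΔT) = L₂(1 + α₂ΔT) ⇒ ΔT = (L₂ − L₁)/(α₁L₁ − α₂L₂)
L₂ − L₁ = 0.63595 − 0.63299 = 2.96×10⁻³ m
α₁L₁ − α₂L₂ = 1.90×10⁻⁵×0.63299 − 9.4×10⁻⁷×0.63595 = 1.1429017×10⁻⁵ m/K
ΔT = 2.96×10⁻³ / 1.1429017×10⁻⁵ = 258.990 K
T = 13.8 + 258.990 = 272.790 °C

T = 272.8 °C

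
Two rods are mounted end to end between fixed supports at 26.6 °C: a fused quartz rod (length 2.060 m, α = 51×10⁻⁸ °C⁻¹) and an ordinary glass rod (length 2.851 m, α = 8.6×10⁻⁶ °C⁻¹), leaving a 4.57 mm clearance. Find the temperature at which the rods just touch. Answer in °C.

α₁L₁ = 1.0506×10⁻⁶ m/K, α₂L₂ = 2.45186×10⁻⁵ m/K → total 2.55692×10⁻⁵ m/K
ΔT = g/(α₁L₁+α₂L₂) = 4.57×10⁻³ / 2.55692×10⁻⁵ = 178.73 K
T = 26.6 + 178.73 = 205.33 °C

T = 205 °C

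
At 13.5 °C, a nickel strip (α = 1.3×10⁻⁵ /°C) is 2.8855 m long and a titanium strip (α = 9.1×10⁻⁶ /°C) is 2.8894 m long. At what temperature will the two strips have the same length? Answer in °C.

T = 361.2 °C

L₁(1 + α₁ΔT) = L₂(1 + α₂ΔT) ⇒ ΔT = (L₂ − L₁)/(α₁L₁ − α₂L₂)
L₂ − L₁ = 2.8894 − 2.8855 = 3.90×10⁻³ m
α₁L₁ − α₂L₂ = 1.3×10⁻⁵×2.8855 − 9.1×10⁻⁶×2.8894 = 1.121796×10⁻⁵ m/K
ΔT = 3.90×10⁻³ / 1.121796×10⁻⁵ = 347.657 K
T = 13.5 + 347.657 = 361.157 °C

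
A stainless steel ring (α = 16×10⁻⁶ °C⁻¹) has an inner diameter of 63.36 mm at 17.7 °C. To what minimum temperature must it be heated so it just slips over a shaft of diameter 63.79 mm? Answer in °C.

Required Δd = 63.79 − 63.36 = 0.43 mm
Δd = αd₀ΔT ⇒ ΔT = Δd/(αd₀) = 0.43 / (16×10⁻⁶ × 63.36) = 424.16 K
T_min = 17.7 + 424.16 = 441.86 °C

T = 442 °C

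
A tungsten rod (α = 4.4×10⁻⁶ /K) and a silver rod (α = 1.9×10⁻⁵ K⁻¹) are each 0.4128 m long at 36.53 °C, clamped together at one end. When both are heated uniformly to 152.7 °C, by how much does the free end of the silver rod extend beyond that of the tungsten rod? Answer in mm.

0.700 mm

ΔT = 116.17 K
tungsten: ΔL = 4.4×10⁻⁶ × 0.4128 m × 116.17 = 2.1100×10⁻⁴ m = 0.21100 mm
silver: ΔL = 1.9×10⁻⁵ × 0.4128 m × 116.17 = 9.1114×10⁻⁴ m = 0.91114 mm
difference = 0.91114 − 0.21100 = 0.70014 mm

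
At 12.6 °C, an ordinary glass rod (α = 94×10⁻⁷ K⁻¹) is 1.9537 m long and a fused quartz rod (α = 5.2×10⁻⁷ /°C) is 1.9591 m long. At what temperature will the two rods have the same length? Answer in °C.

Equal length when α₁L₁ΔT − α₂L₂ΔT = L₂ − L₁ = 5.40×10⁻³ m
α₁L₁ = 1.836478×10⁻⁵, α₂L₂ = 1.018732×10⁻⁶ → Δ(αL) = 1.7346048×10⁻⁵ m/K
ΔT = 5.40×10⁻³ / 1.7346048×10⁻⁵ = 311.310 K, so T = 12.6 + 311.310 = 323.910 °C

T = 323.9 °C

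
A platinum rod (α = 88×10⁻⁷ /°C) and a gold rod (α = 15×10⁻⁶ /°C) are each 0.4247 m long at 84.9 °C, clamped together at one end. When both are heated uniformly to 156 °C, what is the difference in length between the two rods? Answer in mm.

0.187 mm

ΔT = 71.1 K
platinum: ΔL = 88×10⁻⁷ × 0.4247 m × 71.1 = 2.6573×10⁻⁴ m = 0.26573 mm
gold: ΔL = 15×10⁻⁶ × 0.4247 m × 71.1 = 4.5294×10⁻⁴ m = 0.45294 mm
difference = 0.45294 − 0.26573 = 0.18721 mm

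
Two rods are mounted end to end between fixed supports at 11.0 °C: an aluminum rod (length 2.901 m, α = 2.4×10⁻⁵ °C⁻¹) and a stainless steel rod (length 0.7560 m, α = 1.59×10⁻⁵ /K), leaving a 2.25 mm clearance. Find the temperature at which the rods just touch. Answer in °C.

Gap closes when ΔL₁ + ΔL₂ = 2.25 mm = 2.25×10⁻³ m
(α₁L₁ + α₂L₂)ΔT = g
α₁L₁ + α₂L₂ = 2.4×10⁻⁵×2.901 + 1.59×10⁻⁵×0.7560 = 8.16444×10⁻⁵ m/K
ΔT = 2.25×10⁻³ / 8.16444×10⁻⁵ = 27.559 K
T = 11.0 + 27.559 = 38.559 °C

T = 38.6 °C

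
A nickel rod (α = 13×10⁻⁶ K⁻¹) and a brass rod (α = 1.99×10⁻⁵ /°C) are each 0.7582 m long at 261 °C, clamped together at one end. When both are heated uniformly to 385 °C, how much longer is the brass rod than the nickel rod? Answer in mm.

ΔT = 124 K
nickel: ΔL = 13×10⁻⁶ × 0.7582 m × 124 = 1.2222×10⁻³ m = 1.2222 mm
brass: ΔL = 1.99×10⁻⁵ × 0.7582 m × 124 = 1.8709×10⁻³ m = 1.8709 mm
difference = 1.8709 − 1.2222 = 0.6487 mm

0.649 mm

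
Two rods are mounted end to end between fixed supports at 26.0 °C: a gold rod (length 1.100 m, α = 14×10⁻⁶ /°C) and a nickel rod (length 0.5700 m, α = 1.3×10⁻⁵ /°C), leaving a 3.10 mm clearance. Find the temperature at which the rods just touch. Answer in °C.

Gap closes when ΔL₁ + ΔL₂ = 3.10 mm = 3.10×10⁻³ m
(α₁L₁ + α₂L₂)ΔT = g
α₁L₁ + α₂L₂ = 14×10⁻⁶×1.100 + 1.3×10⁻⁵×0.5700 = 2.281×10⁻⁵ m/K
ΔT = 3.10×10⁻³ / 2.281×10⁻⁵ = 135.91 K
T = 26.0 + 135.91 = 161.91 °C

T = 162 °C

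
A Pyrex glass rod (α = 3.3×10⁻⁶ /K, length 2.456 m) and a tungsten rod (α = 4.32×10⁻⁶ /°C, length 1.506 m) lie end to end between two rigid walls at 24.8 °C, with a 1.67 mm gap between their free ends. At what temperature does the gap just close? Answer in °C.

α₁L₁ = 8.1048×10⁻⁶ m/K, α₂L₂ = 6.50592×10⁻⁶ m/K → total 1.461072×10⁻⁵ m/K
ΔT = g/(α₁L₁+α₂L₂) = 1.67×10⁻³ / 1.461072×10⁻⁵ = 114.30 K
T = 24.8 + 114.30 = 139.10 °C

T = 139 °C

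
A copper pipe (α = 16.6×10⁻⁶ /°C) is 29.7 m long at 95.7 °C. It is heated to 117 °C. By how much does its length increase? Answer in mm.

ΔL = 10.5 mm

|ΔT| = |117 − 95.7| = 21.3 K
ΔL = αL₀ΔT = (16.6×10⁻⁶)(29.7)(21.3) = 1.05×10⁻² m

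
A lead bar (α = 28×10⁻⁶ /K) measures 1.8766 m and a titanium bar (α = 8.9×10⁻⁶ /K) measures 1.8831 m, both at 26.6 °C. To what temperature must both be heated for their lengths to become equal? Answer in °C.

L₁(1 + α₁ΔT) = L₂(1 + α₂ΔT) ⇒ ΔT = (L₂ − L₁)/(α₁L₁ − α₂L₂)
L₂ − L₁ = 1.8831 − 1.8766 = 6.50×10⁻³ m
α₁L₁ − α₂L₂ = 28×10⁻⁶×1.8766 − 8.9×10⁻⁶×1.8831 = 3.578521×10⁻⁵ m/K
ΔT = 6.50×10⁻³ / 3.578521×10⁻⁵ = 181.639 K
T = 26.6 + 181.639 = 208.239 °C

T = 208.2 °C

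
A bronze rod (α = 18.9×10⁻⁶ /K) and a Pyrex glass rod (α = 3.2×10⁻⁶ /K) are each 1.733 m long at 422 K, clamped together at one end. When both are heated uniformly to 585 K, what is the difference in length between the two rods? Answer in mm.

ΔT = 163 K
bronze: ΔL = 18.9×10⁻⁶ × 1.733 m × 163 = 5.3389×10⁻³ m = 5.3389 mm
Pyrex glass: ΔL = 3.2×10⁻⁶ × 1.733 m × 163 = 9.0393×10⁻⁴ m = 0.90393 mm
difference = 5.3389 − 0.90393 = 4.43497 mm

4.43 mm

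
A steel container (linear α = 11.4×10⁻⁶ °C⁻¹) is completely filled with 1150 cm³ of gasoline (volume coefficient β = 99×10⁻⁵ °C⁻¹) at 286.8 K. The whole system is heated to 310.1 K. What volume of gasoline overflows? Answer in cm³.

25.6 cm³

The container also expands: β_container ≈ 3α = 3.42×10⁻⁵ /K
Net overflow = V₀(β_liq − 3α_cont)ΔT
β − 3α = 9.90×10⁻⁴ − 3.42×10⁻⁵ = 9.558×10⁻⁴ /K; ΔT = 23.3 K
ΔV = 1150 × 9.558×10⁻⁴ × 23.3 = 25.6 cm³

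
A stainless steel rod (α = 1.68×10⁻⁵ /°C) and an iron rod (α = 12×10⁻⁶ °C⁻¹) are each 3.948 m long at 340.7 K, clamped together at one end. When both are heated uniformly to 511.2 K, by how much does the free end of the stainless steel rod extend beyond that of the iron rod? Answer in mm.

3.23 mm

ΔT = 170.5 K
stainless steel: ΔL = 1.68×10⁻⁵ × 3.948 m × 170.5 = 1.1309×10⁻² m = 11.309 mm
iron: ΔL = 12×10⁻⁶ × 3.948 m × 170.5 = 8.0776×10⁻³ m = 8.0776 mm
difference = 11.309 − 8.0776 = 3.2314 mm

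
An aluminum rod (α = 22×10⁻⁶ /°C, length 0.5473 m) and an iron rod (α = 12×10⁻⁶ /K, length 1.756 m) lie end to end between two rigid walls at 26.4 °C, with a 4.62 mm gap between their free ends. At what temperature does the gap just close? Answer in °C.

α₁L₁ = 1.20406×10⁻⁵ m/K, α₂L₂ = 2.1072×10⁻⁵ m/K → total 3.31126×10⁻⁵ m/K
ΔT = g/(α₁L₁+α₂L₂) = 4.62×10⁻³ / 3.31126×10⁻⁵ = 139.52 K
T = 26.4 + 139.52 = 165.92 °C

T = 166 °C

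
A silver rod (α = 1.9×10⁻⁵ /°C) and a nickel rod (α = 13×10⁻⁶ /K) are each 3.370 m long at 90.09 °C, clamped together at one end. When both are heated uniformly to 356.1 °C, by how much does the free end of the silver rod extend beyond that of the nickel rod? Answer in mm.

ΔT = 266.01 K
silver: ΔL = 1.9×10⁻⁵ × 3.370 m × 266.01 = 1.7033×10⁻² m = 17.033 mm
nickel: ΔL = 13×10⁻⁶ × 3.370 m × 266.01 = 1.1654×10⁻² m = 11.654 mm
difference = 17.033 − 11.654 = 5.379 mm

5.38 mm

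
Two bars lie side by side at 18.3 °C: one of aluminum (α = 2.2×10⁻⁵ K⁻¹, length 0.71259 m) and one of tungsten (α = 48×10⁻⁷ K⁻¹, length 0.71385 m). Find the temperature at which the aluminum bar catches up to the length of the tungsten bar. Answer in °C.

Equal length when α₁L₁ΔT − α₂L₂ΔT = L₂ − L₁ = 1.26×10⁻³ m
α₁L₁ = 1.567698×10⁻⁵, α₂L₂ = 3.42648×10⁻⁶ → Δ(αL) = 1.22505×10⁻⁵ m/K
ΔT = 1.26×10⁻³ / 1.22505×10⁻⁵ = 102.853 K, so T = 18.3 + 102.853 = 121.153 °C

T = 121.2 °C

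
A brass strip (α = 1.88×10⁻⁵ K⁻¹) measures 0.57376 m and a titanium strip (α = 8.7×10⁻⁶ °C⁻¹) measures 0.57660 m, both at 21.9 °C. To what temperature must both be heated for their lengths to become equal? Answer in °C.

T = 514.1 °C

L₁(1 + α₁ΔT) = L₂(1 + α₂ΔT) ⇒ ΔT = (L₂ − L₁)/(α₁L₁ − α₂L₂)
L₂ − L₁ = 0.57660 − 0.57376 = 2.84×10⁻³ m
α₁L₁ − α₂L₂ = 1.88×10⁻⁵×0.57376 − 8.7×10⁻⁶×0.57660 = 5.770268×10⁻⁶ m/K
ΔT = 2.84×10⁻³ / 5.770268×10⁻⁶ = 492.178 K
T = 21.9 + 492.178 = 514.078 °C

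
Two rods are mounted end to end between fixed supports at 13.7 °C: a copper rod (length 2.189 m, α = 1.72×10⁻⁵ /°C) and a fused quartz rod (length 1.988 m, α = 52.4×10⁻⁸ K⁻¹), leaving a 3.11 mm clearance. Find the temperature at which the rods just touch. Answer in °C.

α₁L₁ = 3.76508×10⁻⁵ m/K, α₂L₂ = 1.041712×10⁻⁶ m/K → total 3.8692512×10⁻⁵ m/K
ΔT = g/(α₁L₁+α₂L₂) = 3.11×10⁻³ / 3.8692512×10⁻⁵ = 80.377 K
T = 13.7 + 80.377 = 94.077 °C

T = 94.1 °C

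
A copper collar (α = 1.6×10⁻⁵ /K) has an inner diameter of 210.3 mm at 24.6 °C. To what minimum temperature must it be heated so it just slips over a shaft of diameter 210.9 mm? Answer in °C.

T = 203 °C

Required Δd = 210.9 − 210.3 = 0.6 mm
Δd = αd₀ΔT ⇒ ΔT = Δd/(αd₀) = 0.6 / (1.6×10⁻⁵ × 210.3) = 178.32 K
T_min = 24.6 + 178.32 = 202.92 °C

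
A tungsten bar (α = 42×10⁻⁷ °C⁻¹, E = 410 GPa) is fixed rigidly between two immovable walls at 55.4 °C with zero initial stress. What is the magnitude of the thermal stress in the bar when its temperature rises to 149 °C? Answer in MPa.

σ = 161 MPa

Fully constrained: the free strain ε = αΔT is blocked, so σ = Eε = EαΔT.
|ΔT| = 93.6 K
σ = 410×10⁹ × 42×10⁻⁷ × 93.6 = 1.61×10⁸ Pa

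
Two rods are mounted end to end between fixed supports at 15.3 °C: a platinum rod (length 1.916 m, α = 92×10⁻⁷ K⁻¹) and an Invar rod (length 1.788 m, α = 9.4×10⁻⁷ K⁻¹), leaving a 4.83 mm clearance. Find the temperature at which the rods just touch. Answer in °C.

α₁L₁ = 1.76272×10⁻⁵ m/K, α₂L₂ = 1.68072×10⁻⁶ m/K → total 1.930792×10⁻⁵ m/K
ΔT = g/(α₁L₁+α₂L₂) = 4.83×10⁻³ / 1.930792×10⁻⁵ = 250.16 K
T = 15.3 + 250.16 = 265.46 °C

T = 265 °C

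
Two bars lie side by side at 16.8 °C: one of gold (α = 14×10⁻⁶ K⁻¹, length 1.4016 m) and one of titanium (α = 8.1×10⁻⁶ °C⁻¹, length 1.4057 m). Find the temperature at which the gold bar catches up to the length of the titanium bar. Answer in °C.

L₁(1 + α₁ΔT) = L₂(1 + α₂ΔT) ⇒ ΔT = (L₂ − L₁)/(α₁L₁ − α₂L₂)
L₂ − L₁ = 1.4057 − 1.4016 = 4.10×10⁻³ m
α₁L₁ − α₂L₂ = 14×10⁻⁶×1.4016 − 8.1×10⁻⁶×1.4057 = 8.23623×10⁻⁶ m/K
ΔT = 4.10×10⁻³ / 8.23623×10⁻⁶ = 497.801 K
T = 16.8 + 497.801 = 514.601 °C

T = 514.6 °C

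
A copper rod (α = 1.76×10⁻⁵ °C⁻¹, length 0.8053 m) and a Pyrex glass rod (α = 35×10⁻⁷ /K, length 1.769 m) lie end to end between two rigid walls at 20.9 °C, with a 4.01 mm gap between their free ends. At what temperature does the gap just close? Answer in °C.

T = 218 °C

α₁L₁ = 1.417328×10⁻⁵ m/K, α₂L₂ = 6.1915×10⁻⁶ m/K → total 2.036478×10⁻⁵ m/K
ΔT = g/(α₁L₁+α₂L₂) = 4.01×10⁻³ / 2.036478×10⁻⁵ = 196.91 K
T = 20.9 + 196.91 = 217.81 °C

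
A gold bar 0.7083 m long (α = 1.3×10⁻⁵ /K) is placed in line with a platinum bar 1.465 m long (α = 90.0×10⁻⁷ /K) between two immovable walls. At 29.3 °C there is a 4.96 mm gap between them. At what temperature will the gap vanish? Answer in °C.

Gap closes when ΔL₁ + ΔL₂ = 4.96 mm = 4.96×10⁻³ m
(α₁L₁ + α₂L₂)ΔT = g
α₁L₁ + α₂L₂ = 1.3×10⁻⁵×0.7083 + 90.0×10⁻⁷×1.465 = 2.23929×10⁻⁵ m/K
ΔT = 4.96×10⁻³ / 2.23929×10⁻⁵ = 221.50 K
T = 29.3 + 221.50 = 250.80 °C

T = 251 °C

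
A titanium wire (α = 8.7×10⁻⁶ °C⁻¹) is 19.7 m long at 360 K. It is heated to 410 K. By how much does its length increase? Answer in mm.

|ΔT| = |410 − 360| = 50 K
ΔL = αL₀ΔT = (8.7×10⁻⁶)(19.7)(50) = 8.57×10⁻³ m

ΔL = 8.57 mm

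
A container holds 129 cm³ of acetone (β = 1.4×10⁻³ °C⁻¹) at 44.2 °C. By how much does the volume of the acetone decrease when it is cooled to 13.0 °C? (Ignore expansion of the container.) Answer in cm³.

|ΔT| = |13.0 − 44.2| = 31.2 K
ΔV = βV₀ΔT = (1.4×10⁻³)(129)(31.2) = 5.63 cm³

ΔV = 5.63 cm³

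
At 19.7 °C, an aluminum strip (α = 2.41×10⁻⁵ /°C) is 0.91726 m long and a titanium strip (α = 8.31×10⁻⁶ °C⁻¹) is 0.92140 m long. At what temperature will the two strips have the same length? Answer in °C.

L₁(1 + α₁ΔT) = L₂(1 + α₂ΔT) ⇒ ΔT = (L₂ − L₁)/(α₁L₁ − α₂L₂)
L₂ − L₁ = 0.92140 − 0.91726 = 4.14×10⁻³ m
α₁L₁ − α₂L₂ = 2.41×10⁻⁵×0.91726 − 8.31×10⁻⁶×0.92140 = 1.4449132×10⁻⁵ m/K
ΔT = 4.14×10⁻³ / 1.4449132×10⁻⁵ = 286.522 K
T = 19.7 + 286.522 = 306.222 °C

T = 306.2 °C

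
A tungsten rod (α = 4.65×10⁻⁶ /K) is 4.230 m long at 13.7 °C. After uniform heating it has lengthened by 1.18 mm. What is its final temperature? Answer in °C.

T = 73.7 °C

ΔL = αL₀ΔT ⇒ ΔT = ΔL / (αL₀)
ΔT = 1.18×10⁻³ m / (4.65×10⁻⁶ × 4.230 m) = 59.991 K
T = 13.7 + 59.991 = 73.691 °C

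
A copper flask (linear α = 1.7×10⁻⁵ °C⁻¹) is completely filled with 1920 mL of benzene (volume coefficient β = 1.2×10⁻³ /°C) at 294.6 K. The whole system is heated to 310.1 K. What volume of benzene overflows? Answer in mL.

34.2 mL

The flask also expands: β_container ≈ 3α = 5.1×10⁻⁵ /K
Net overflow = V₀(β_liq − 3α_cont)ΔT
β − 3α = 1.20×10⁻³ − 5.1×10⁻⁵ = 1.149×10⁻³ /K; ΔT = 15.5 K
ΔV = 1920 × 1.149×10⁻³ × 15.5 = 34.2 mL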